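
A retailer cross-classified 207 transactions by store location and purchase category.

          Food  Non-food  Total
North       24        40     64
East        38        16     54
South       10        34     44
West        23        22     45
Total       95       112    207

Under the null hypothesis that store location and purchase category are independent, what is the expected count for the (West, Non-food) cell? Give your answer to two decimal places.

Row total (West) = 45; column total (Non-food) = 112; grand total N = 207.
Expected count = (row total × column total) / N = 45 × 112 / 207 = 24.35.

24.35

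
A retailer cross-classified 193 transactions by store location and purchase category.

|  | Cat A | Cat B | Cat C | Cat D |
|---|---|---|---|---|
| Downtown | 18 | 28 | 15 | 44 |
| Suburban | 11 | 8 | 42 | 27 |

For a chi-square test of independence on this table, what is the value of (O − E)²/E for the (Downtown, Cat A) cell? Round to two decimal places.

0.31

Row total (Downtown) = 105; column total (Cat A) = 29; N = 193.
Expected count E = 105 × 29 / 193 = 15.777.
Contribution = (O − E)²/E = (18 − 15.777)² / 15.777 = 0.31.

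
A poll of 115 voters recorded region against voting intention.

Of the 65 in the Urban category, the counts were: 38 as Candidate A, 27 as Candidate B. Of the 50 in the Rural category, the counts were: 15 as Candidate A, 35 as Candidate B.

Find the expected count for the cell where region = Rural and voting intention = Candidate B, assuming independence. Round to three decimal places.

Row total (Rural) = 50; column total (Candidate B) = 62; grand total N = 115.
Expected count = (row total × column total) / N = 50 × 62 / 115 = 26.957.

26.957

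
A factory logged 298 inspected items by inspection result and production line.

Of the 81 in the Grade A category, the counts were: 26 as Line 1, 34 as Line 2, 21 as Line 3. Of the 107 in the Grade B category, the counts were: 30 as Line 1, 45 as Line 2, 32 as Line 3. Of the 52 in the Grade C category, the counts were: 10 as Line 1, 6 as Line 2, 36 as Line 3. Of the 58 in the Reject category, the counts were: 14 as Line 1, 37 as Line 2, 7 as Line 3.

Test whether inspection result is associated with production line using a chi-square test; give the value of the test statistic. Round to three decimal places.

Row totals: 81, 107, 52, 58. Column totals: 80, 122, 96. Grand total N = 298.
Expected counts (row total × column total / N):
  Grade A, Line 1: 81×80/298 = 21.7450
  Grade A, Line 2: 81×122/298 = 33.1611
  Grade A, Line 3: 81×96/298 = 26.0940
  Grade B, Line 1: 107×80/298 = 28.7248
  Grade B, Line 2: 107×122/298 = 43.8054
  Grade B, Line 3: 107×96/298 = 34.4698
  Grade C, Line 1: 52×80/298 = 13.9597
  Grade C, Line 2: 52×122/298 = 21.2886
  Grade C, Line 3: 52×96/298 = 16.7517
  Reject, Line 1: 58×80/298 = 15.5705
  Reject, Line 2: 58×122/298 = 23.7450
  Reject, Line 3: 58×96/298 = 18.6846
Contributions (O − E)²/E:
  (26 − 21.7450)²/21.7450 = 0.8326
  (34 − 33.1611)²/33.1611 = 0.0212
  (21 − 26.0940)²/26.0940 = 0.9944
  (30 − 28.7248)²/28.7248 = 0.0566
  (45 − 43.8054)²/43.8054 = 0.0326
  (32 − 34.4698)²/34.4698 = 0.1770
  (10 − 13.9597)²/13.9597 = 1.1232
  (6 − 21.2886)²/21.2886 = 10.9796
  (36 − 16.7517)²/16.7517 = 22.1170
  (14 − 15.5705)²/15.5705 = 0.1584
  (37 − 23.7450)²/23.7450 = 7.3992
  (7 − 18.6846)²/18.6846 = 7.3071
χ² = 0.8326 + 0.0212 + 0.9944 + 0.0566 + 0.0326 + 0.1770 + 1.1232 + 10.9796 + 22.1170 + 0.1584 + 7.3992 + 7.3071 = 51.199

51.199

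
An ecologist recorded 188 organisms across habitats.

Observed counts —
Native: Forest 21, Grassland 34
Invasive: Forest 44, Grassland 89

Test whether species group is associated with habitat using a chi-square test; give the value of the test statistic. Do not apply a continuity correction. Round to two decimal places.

Row totals: 55, 133. Column totals: 65, 123. Grand total N = 188.
Expected counts (row total × column total / N):
  Native, Forest: 55×65/188 = 19.016
  Native, Grassland: 55×123/188 = 35.984
  Invasive, Forest: 133×65/188 = 45.984
  Invasive, Grassland: 133×123/188 = 87.016
Contributions (O − E)²/E:
  (21 − 19.016)²/19.016 = 0.2070
  (34 − 35.984)²/35.984 = 0.1094
  (44 − 45.984)²/45.984 = 0.0856
  (89 − 87.016)²/87.016 = 0.0452
χ² = 0.2070 + 0.1094 + 0.0856 + 0.0452 = 0.45

0.45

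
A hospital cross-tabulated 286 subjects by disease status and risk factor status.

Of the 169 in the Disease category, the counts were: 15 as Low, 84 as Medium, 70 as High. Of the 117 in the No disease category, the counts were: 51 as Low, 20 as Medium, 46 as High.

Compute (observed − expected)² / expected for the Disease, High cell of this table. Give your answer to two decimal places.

Row total (Disease) = 169; column total (High) = 116; N = 286.
Expected count E = 169 × 116 / 286 = 68.545.
Contribution = (O − E)²/E = (70 − 68.545)² / 68.545 = 0.03.

0.03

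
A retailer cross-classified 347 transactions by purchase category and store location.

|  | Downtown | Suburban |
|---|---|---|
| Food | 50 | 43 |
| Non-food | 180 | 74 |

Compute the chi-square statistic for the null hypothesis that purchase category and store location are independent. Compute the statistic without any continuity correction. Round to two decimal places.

8.91

Row totals: 93, 254. Column totals: 230, 117. Grand total N = 347.
Expected counts (row total × column total / N):
  Food, Downtown: 93×230/347 = 61.643
  Food, Suburban: 93×117/347 = 31.357
  Non-food, Downtown: 254×230/347 = 168.357
  Non-food, Suburban: 254×117/347 = 85.643
Contributions (O − E)²/E:
  (50 − 61.643)²/61.643 = 2.1991
  (43 − 31.357)²/31.357 = 4.3231
  (180 − 168.357)²/168.357 = 0.8052
  (74 − 85.643)²/85.643 = 1.5828
χ² = 2.1991 + 4.3231 + 0.8052 + 1.5828 = 8.91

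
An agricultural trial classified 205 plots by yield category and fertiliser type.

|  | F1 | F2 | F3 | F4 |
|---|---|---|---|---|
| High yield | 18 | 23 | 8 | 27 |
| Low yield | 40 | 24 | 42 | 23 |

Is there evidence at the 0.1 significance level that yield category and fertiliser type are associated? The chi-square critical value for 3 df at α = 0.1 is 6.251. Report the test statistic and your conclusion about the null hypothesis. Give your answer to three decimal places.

19.400; reject H₀

Row totals: 76, 129. Column totals: 58, 47, 50, 50. Grand total N = 205.
Expected counts (row total × column total / N):
  High yield, F1: 76×58/205 = 21.5024
  High yield, F2: 76×47/205 = 17.4244
  High yield, F3: 76×50/205 = 18.5366
  High yield, F4: 76×50/205 = 18.5366
  Low yield, F1: 129×58/205 = 36.4976
  Low yield, F2: 129×47/205 = 29.5756
  Low yield, F3: 129×50/205 = 31.4634
  Low yield, F4: 129×50/205 = 31.4634
Contributions (O − E)²/E:
  (18 − 21.5024)²/21.5024 = 0.5705
  (23 − 17.4244)²/17.4244 = 1.7841
  (8 − 18.5366)²/18.5366 = 5.9892
  (27 − 18.5366)²/18.5366 = 3.8642
  (40 − 36.4976)²/36.4976 = 0.3361
  (24 − 29.5756)²/29.5756 = 1.0511
  (42 − 31.4634)²/31.4634 = 3.5285
  (23 − 31.4634)²/31.4634 = 2.2766
χ² = 0.5705 + 1.7841 + 5.9892 + 3.8642 + 0.3361 + 1.0511 + 3.5285 + 2.2766 = 19.400
df = (2−1)(4−1) = 3. Since 19.400 > 6.251, reject the null hypothesis of independence at α = 0.1.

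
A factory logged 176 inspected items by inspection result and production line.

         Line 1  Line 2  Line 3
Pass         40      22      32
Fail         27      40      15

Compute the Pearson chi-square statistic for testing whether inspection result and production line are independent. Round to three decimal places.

13.140

Row totals: 94, 82. Column totals: 67, 62, 47. Grand total N = 176.
Expected counts (row total × column total / N):
  Pass, Line 1: 94×67/176 = 35.7841
  Pass, Line 2: 94×62/176 = 33.1136
  Pass, Line 3: 94×47/176 = 25.1023
  Fail, Line 1: 82×67/176 = 31.2159
  Fail, Line 2: 82×62/176 = 28.8864
  Fail, Line 3: 82×47/176 = 21.8977
Contributions (O − E)²/E:
  (40 − 35.7841)²/35.7841 = 0.4967
  (22 − 33.1136)²/33.1136 = 3.7300
  (32 − 25.1023)²/25.1023 = 1.8954
  (27 − 31.2159)²/31.2159 = 0.5694
  (40 − 28.8864)²/28.8864 = 4.2758
  (15 − 21.8977)²/21.8977 = 2.1728
χ² = 0.4967 + 3.7300 + 1.8954 + 0.5694 + 4.2758 + 2.1728 = 13.140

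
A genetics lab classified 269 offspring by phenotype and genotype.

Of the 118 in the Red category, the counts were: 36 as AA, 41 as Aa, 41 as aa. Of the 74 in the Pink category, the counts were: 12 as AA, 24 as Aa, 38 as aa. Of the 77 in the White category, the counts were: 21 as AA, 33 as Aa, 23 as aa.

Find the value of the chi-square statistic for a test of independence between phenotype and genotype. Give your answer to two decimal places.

10.17

Row totals: 118, 74, 77. Column totals: 69, 98, 102. Grand total N = 269.
Expected counts (row total × column total / N):
  Red, AA: 118×69/269 = 30.268
  Red, Aa: 118×98/269 = 42.989
  Red, aa: 118×102/269 = 44.743
  Pink, AA: 74×69/269 = 18.981
  Pink, Aa: 74×98/269 = 26.959
  Pink, aa: 74×102/269 = 28.059
  White, AA: 77×69/269 = 19.751
  White, Aa: 77×98/269 = 28.052
  White, aa: 77×102/269 = 29.197
Contributions (O − E)²/E:
  (36 − 30.268)²/30.268 = 1.0855
  (41 − 42.989)²/42.989 = 0.0920
  (41 − 44.743)²/44.743 = 0.3131
  (12 − 18.981)²/18.981 = 2.5675
  (24 − 26.959)²/26.959 = 0.3248
  (38 − 28.059)²/28.059 = 3.5220
  (21 − 19.751)²/19.751 = 0.0790
  (33 − 28.052)²/28.052 = 0.8728
  (23 − 29.197)²/29.197 = 1.3153
χ² = 1.0855 + 0.0920 + 0.3131 + 2.5675 + 0.3248 + 3.5220 + 0.0790 + 0.8728 + 1.3153 = 10.17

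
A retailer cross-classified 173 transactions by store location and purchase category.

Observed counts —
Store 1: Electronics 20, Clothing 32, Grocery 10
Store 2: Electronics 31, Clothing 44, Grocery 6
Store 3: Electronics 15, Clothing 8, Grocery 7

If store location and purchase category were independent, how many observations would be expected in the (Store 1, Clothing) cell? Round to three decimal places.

Row total (Store 1) = 62; column total (Clothing) = 84; grand total N = 173.
Expected count = (row total × column total) / N = 62 × 84 / 173 = 30.104.

30.104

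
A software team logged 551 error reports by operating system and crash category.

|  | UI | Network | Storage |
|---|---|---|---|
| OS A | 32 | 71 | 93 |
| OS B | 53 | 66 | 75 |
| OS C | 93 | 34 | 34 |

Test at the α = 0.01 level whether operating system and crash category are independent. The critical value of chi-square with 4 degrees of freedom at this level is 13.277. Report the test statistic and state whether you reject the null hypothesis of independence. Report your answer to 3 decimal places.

73.689; reject H₀

Row totals: 196, 194, 161. Column totals: 178, 171, 202. Grand total N = 551.
Expected counts (row total × column total / N):
  OS A, UI: 196×178/551 = 63.3176
  OS A, Network: 196×171/551 = 60.8276
  OS A, Storage: 196×202/551 = 71.8548
  OS B, UI: 194×178/551 = 62.6715
  OS B, Network: 194×171/551 = 60.2069
  OS B, Storage: 194×202/551 = 71.1216
  OS C, UI: 161×178/551 = 52.0109
  OS C, Network: 161×171/551 = 49.9655
  OS C, Storage: 161×202/551 = 59.0236
Contributions (O − E)²/E:
  (32 − 63.3176)²/63.3176 = 15.4900
  (71 − 60.8276)²/60.8276 = 1.7012
  (93 − 71.8548)²/71.8548 = 6.2225
  (53 − 62.6715)²/62.6715 = 1.4925
  (66 − 60.2069)²/60.2069 = 0.5574
  (75 − 71.1216)²/71.1216 = 0.2115
  (93 − 52.0109)²/52.0109 = 32.3030
  (34 − 49.9655)²/49.9655 = 5.1015
  (34 − 59.0236)²/59.0236 = 10.6090
χ² = 15.4900 + 1.7012 + 6.2225 + 1.4925 + 0.5574 + 0.2115 + 32.3030 + 5.1015 + 10.6090 = 73.689
df = (3−1)(3−1) = 4. Since 73.689 > 13.277, reject the null hypothesis of independence at α = 0.01.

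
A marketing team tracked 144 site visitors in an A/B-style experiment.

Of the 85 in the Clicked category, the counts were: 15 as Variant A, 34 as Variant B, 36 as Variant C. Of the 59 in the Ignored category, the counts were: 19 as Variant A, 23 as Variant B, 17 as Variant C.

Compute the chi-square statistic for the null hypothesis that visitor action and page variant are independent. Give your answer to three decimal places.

4.869

Row totals: 85, 59. Column totals: 34, 57, 53. Grand total N = 144.
Expected counts (row total × column total / N):
  Clicked, Variant A: 85×34/144 = 20.06944
  Clicked, Variant B: 85×57/144 = 33.64583
  Clicked, Variant C: 85×53/144 = 31.28472
  Ignored, Variant A: 59×34/144 = 13.93056
  Ignored, Variant B: 59×57/144 = 23.35417
  Ignored, Variant C: 59×53/144 = 21.71528
Contributions (O − E)²/E:
  (15 − 20.06944)²/20.06944 = 1.2805
  (34 − 33.64583)²/33.64583 = 0.0037
  (36 − 31.28472)²/31.28472 = 0.7107
  (19 − 13.93056)²/13.93056 = 1.8448
  (23 − 23.35417)²/23.35417 = 0.0054
  (17 − 21.71528)²/21.71528 = 1.0239
χ² = 1.2805 + 0.0037 + 0.7107 + 1.8448 + 0.0054 + 1.0239 = 4.869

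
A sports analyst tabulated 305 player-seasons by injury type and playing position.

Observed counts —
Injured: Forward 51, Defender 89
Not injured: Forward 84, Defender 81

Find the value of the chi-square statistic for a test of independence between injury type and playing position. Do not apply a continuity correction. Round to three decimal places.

6.437

Row totals: 140, 165. Column totals: 135, 170. Grand total N = 305.
Expected counts (row total × column total / N):
  Injured, Forward: 140×135/305 = 61.9672
  Injured, Defender: 140×170/305 = 78.0328
  Not injured, Forward: 165×135/305 = 73.0328
  Not injured, Defender: 165×170/305 = 91.9672
Contributions (O − E)²/E:
  (51 − 61.9672)²/61.9672 = 1.9410
  (89 − 78.0328)²/78.0328 = 1.5414
  (84 − 73.0328)²/73.0328 = 1.6469
  (81 − 91.9672)²/91.9672 = 1.3079
χ² = 1.9410 + 1.5414 + 1.6469 + 1.3079 = 6.437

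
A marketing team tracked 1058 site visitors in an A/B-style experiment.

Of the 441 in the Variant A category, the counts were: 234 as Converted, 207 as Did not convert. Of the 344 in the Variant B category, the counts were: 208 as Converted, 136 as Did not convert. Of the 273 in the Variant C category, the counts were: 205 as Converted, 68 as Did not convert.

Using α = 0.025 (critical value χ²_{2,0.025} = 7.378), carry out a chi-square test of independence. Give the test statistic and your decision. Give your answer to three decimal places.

34.550; reject H₀

Row totals: 441, 344, 273. Column totals: 647, 411. Grand total N = 1058.
Expected counts (row total × column total / N):
  Variant A, Converted: 441×647/1058 = 269.6853
  Variant A, Did not convert: 441×411/1058 = 171.3147
  Variant B, Converted: 344×647/1058 = 210.3667
  Variant B, Did not convert: 344×411/1058 = 133.6333
  Variant C, Converted: 273×647/1058 = 166.9480
  Variant C, Did not convert: 273×411/1058 = 106.0520
Contributions (O − E)²/E:
  (234 − 269.6853)²/269.6853 = 4.7220
  (207 − 171.3147)²/171.3147 = 7.4333
  (208 − 210.3667)²/210.3667 = 0.0266
  (136 − 133.6333)²/133.6333 = 0.0419
  (205 − 166.9480)²/166.9480 = 8.6731
  (68 − 106.0520)²/106.0520 = 13.6533
χ² = 4.7220 + 7.4333 + 0.0266 + 0.0419 + 8.6731 + 13.6533 = 34.550
df = (3−1)(2−1) = 2. Since 34.550 > 7.378, reject the null hypothesis of independence at α = 0.025.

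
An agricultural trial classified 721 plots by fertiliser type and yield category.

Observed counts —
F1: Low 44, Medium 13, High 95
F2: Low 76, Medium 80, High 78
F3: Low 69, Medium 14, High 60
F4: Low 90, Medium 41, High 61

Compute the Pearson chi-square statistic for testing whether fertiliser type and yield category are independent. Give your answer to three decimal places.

Row totals: 152, 234, 143, 192. Column totals: 279, 148, 294. Grand total N = 721.
Expected counts (row total × column total / N):
  F1, Low: 152×279/721 = 58.8183
  F1, Medium: 152×148/721 = 31.2011
  F1, High: 152×294/721 = 61.9806
  F2, Low: 234×279/721 = 90.5492
  F2, Medium: 234×148/721 = 48.0333
  F2, High: 234×294/721 = 95.4175
  F3, Low: 143×279/721 = 55.3356
  F3, Medium: 143×148/721 = 29.3537
  F3, High: 143×294/721 = 58.3107
  F4, Low: 192×279/721 = 74.2968
  F4, Medium: 192×148/721 = 39.4119
  F4, High: 192×294/721 = 78.2913
Contributions (O − E)²/E:
  (44 − 58.8183)²/58.8183 = 3.7332
  (13 − 31.2011)²/31.2011 = 10.6176
  (95 − 61.9806)²/61.9806 = 17.5907
  (76 − 90.5492)²/90.5492 = 2.3377
  (80 − 48.0333)²/48.0333 = 21.2742
  (78 − 95.4175)²/95.4175 = 3.1794
  (69 − 55.3356)²/55.3356 = 3.3742
  (14 − 29.3537)²/29.3537 = 8.0309
  (60 − 58.3107)²/58.3107 = 0.0489
  (90 − 74.2968)²/74.2968 = 3.3190
  (41 − 39.4119)²/39.4119 = 0.0640
  (61 − 78.2913)²/78.2913 = 3.8189
χ² = 3.7332 + 10.6176 + 17.5907 + 2.3377 + 21.2742 + 3.1794 + 3.3742 + 8.0309 + 0.0489 + 3.3190 + 0.0640 + 3.8189 = 77.389

77.389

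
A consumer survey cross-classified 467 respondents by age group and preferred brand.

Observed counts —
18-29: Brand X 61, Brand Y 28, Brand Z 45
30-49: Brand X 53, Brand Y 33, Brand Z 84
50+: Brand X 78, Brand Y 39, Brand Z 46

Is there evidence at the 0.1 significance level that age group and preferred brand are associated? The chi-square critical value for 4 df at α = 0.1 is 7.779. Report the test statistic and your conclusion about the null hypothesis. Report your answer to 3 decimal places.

Row totals: 134, 170, 163. Column totals: 192, 100, 175. Grand total N = 467.
Expected counts (row total × column total / N):
  18-29, Brand X: 134×192/467 = 55.0921
  18-29, Brand Y: 134×100/467 = 28.6938
  18-29, Brand Z: 134×175/467 = 50.2141
  30-49, Brand X: 170×192/467 = 69.8929
  30-49, Brand Y: 170×100/467 = 36.4026
  30-49, Brand Z: 170×175/467 = 63.7045
  50+, Brand X: 163×192/467 = 67.0150
  50+, Brand Y: 163×100/467 = 34.9036
  50+, Brand Z: 163×175/467 = 61.0814
Contributions (O − E)²/E:
  (61 − 55.0921)²/55.0921 = 0.6335
  (28 − 28.6938)²/28.6938 = 0.0168
  (45 − 50.2141)²/50.2141 = 0.5414
  (53 − 69.8929)²/69.8929 = 4.0830
  (33 − 36.4026)²/36.4026 = 0.3180
  (84 − 63.7045)²/63.7045 = 6.4659
  (78 − 67.0150)²/67.0150 = 1.8006
  (39 − 34.9036)²/34.9036 = 0.4808
  (46 − 61.0814)²/61.0814 = 3.7237
χ² = 0.6335 + 0.0168 + 0.5414 + 4.0830 + 0.3180 + 6.4659 + 1.8006 + 0.4808 + 3.7237 = 18.064
df = (3−1)(3−1) = 4. Since 18.064 > 7.779, reject the null hypothesis of independence at α = 0.1.

18.064; reject H₀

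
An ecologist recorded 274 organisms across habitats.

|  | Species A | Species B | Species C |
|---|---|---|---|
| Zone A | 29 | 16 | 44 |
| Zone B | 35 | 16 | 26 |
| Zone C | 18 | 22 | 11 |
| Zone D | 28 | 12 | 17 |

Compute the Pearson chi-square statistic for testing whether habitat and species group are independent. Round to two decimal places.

21.06

Row totals: 89, 77, 51, 57. Column totals: 110, 66, 98. Grand total N = 274.
Expected counts (row total × column total / N):
  Zone A, Species A: 89×110/274 = 35.730
  Zone A, Species B: 89×66/274 = 21.438
  Zone A, Species C: 89×98/274 = 31.832
  Zone B, Species A: 77×110/274 = 30.912
  Zone B, Species B: 77×66/274 = 18.547
  Zone B, Species C: 77×98/274 = 27.540
  Zone C, Species A: 51×110/274 = 20.474
  Zone C, Species B: 51×66/274 = 12.285
  Zone C, Species C: 51×98/274 = 18.241
  Zone D, Species A: 57×110/274 = 22.883
  Zone D, Species B: 57×66/274 = 13.730
  Zone D, Species C: 57×98/274 = 20.387
Contributions (O − E)²/E:
  (29 − 35.730)²/35.730 = 1.2676
  (16 − 21.438)²/21.438 = 1.3794
  (44 − 31.832)²/31.832 = 4.6513
  (35 − 30.912)²/30.912 = 0.5406
  (16 − 18.547)²/18.547 = 0.3498
  (26 − 27.540)²/27.540 = 0.0861
  (18 − 20.474)²/20.474 = 0.2989
  (22 − 12.285)²/12.285 = 7.6826
  (11 − 18.241)²/18.241 = 2.8744
  (28 − 22.883)²/22.883 = 1.1442
  (12 − 13.730)²/13.730 = 0.2180
  (17 − 20.387)²/20.387 = 0.5627
χ² = 1.2676 + 1.3794 + 4.6513 + 0.5406 + 0.3498 + 0.0861 + 0.2989 + 7.6826 + 2.8744 + 1.1442 + 0.2180 + 0.5627 = 21.06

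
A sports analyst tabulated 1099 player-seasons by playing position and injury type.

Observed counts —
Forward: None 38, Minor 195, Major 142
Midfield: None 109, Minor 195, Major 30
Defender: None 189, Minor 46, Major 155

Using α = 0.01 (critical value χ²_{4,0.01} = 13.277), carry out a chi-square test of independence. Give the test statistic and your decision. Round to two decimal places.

Row totals: 375, 334, 390. Column totals: 336, 436, 327. Grand total N = 1099.
Expected counts (row total × column total / N):
  Forward, None: 375×336/1099 = 114.650
  Forward, Minor: 375×436/1099 = 148.772
  Forward, Major: 375×327/1099 = 111.579
  Midfield, None: 334×336/1099 = 102.115
  Midfield, Minor: 334×436/1099 = 132.506
  Midfield, Major: 334×327/1099 = 99.379
  Defender, None: 390×336/1099 = 119.236
  Defender, Minor: 390×436/1099 = 154.722
  Defender, Major: 390×327/1099 = 116.042
Contributions (O − E)²/E:
  (38 − 114.650)²/114.650 = 51.2449
  (195 − 148.772)²/148.772 = 14.3645
  (142 − 111.579)²/111.579 = 8.2940
  (109 − 102.115)²/102.115 = 0.4642
  (195 − 132.506)²/132.506 = 29.4741
  (30 − 99.379)²/99.379 = 48.4352
  (189 − 119.236)²/119.236 = 40.8183
  (46 − 154.722)²/154.722 = 76.3981
  (155 − 116.042)²/116.042 = 13.0791
χ² = 51.2449 + 14.3645 + 8.2940 + 0.4642 + 29.4741 + 48.4352 + 40.8183 + 76.3981 + 13.0791 = 282.57
df = (3−1)(3−1) = 4. Since 282.57 > 13.277, reject the null hypothesis of independence at α = 0.01.

282.57; reject H₀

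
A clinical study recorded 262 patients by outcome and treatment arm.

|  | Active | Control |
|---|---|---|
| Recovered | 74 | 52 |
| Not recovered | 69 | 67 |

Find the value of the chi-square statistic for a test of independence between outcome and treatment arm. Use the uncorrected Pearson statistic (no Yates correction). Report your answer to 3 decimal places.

Row totals: 126, 136. Column totals: 143, 119. Grand total N = 262.
Expected counts (row total × column total / N):
  Recovered, Active: 126×143/262 = 68.7710
  Recovered, Control: 126×119/262 = 57.2290
  Not recovered, Active: 136×143/262 = 74.2290
  Not recovered, Control: 136×119/262 = 61.7710
Contributions (O − E)²/E:
  (74 − 68.7710)²/68.7710 = 0.3976
  (52 − 57.2290)²/57.2290 = 0.4778
  (69 − 74.2290)²/74.2290 = 0.3684
  (67 − 61.7710)²/61.7710 = 0.4426
χ² = 0.3976 + 0.4778 + 0.3684 + 0.4426 = 1.686

1.686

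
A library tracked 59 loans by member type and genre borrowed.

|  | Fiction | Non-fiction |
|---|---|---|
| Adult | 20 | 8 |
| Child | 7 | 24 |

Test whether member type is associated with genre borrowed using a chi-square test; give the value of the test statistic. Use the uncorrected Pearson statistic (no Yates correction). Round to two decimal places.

Row totals: 28, 31. Column totals: 27, 32. Grand total N = 59.
Expected counts (row total × column total / N):
  Adult, Fiction: 28×27/59 = 12.814
  Adult, Non-fiction: 28×32/59 = 15.186
  Child, Fiction: 31×27/59 = 14.186
  Child, Non-fiction: 31×32/59 = 16.814
Contributions (O − E)²/E:
  (20 − 12.814)²/12.814 = 4.0299
  (8 − 15.186)²/15.186 = 3.4004
  (7 − 14.186)²/14.186 = 3.6401
  (24 − 16.814)²/16.814 = 3.0712
χ² = 4.0299 + 3.4004 + 3.6401 + 3.0712 = 14.14

14.14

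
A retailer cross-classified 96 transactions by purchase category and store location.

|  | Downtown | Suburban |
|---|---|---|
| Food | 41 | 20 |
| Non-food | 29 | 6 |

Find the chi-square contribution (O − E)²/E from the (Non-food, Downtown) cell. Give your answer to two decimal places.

Row total (Non-food) = 35; column total (Downtown) = 70; N = 96.
Expected count E = 35 × 70 / 96 = 25.521.
Contribution = (O − E)²/E = (29 − 25.521)² / 25.521 = 0.47.

0.47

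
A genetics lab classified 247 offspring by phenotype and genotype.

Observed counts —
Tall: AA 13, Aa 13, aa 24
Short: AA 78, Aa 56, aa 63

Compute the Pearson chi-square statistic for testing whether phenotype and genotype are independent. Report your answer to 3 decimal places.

4.990

Row totals: 50, 197. Column totals: 91, 69, 87. Grand total N = 247.
Expected counts (row total × column total / N):
  Tall, AA: 50×91/247 = 18.4211
  Tall, Aa: 50×69/247 = 13.9676
  Tall, aa: 50×87/247 = 17.6113
  Short, AA: 197×91/247 = 72.5789
  Short, Aa: 197×69/247 = 55.0324
  Short, aa: 197×87/247 = 69.3887
Contributions (O − E)²/E:
  (13 − 18.4211)²/18.4211 = 1.5954
  (13 − 13.9676)²/13.9676 = 0.0670
  (24 − 17.6113)²/17.6113 = 2.3176
  (78 − 72.5789)²/72.5789 = 0.4049
  (56 − 55.0324)²/55.0324 = 0.0170
  (63 − 69.3887)²/69.3887 = 0.5882
χ² = 1.5954 + 0.0670 + 2.3176 + 0.4049 + 0.0170 + 0.5882 = 4.990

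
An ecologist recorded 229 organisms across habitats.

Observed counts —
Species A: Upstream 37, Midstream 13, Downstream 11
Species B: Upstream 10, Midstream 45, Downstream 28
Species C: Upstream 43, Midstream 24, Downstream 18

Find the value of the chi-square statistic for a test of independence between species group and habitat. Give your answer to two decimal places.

42.55

Row totals: 61, 83, 85. Column totals: 90, 82, 57. Grand total N = 229.
Expected counts (row total × column total / N):
  Species A, Upstream: 61×90/229 = 23.9738
  Species A, Midstream: 61×82/229 = 21.8428
  Species A, Downstream: 61×57/229 = 15.1834
  Species B, Upstream: 83×90/229 = 32.6201
  Species B, Midstream: 83×82/229 = 29.7205
  Species B, Downstream: 83×57/229 = 20.6594
  Species C, Upstream: 85×90/229 = 33.4061
  Species C, Midstream: 85×82/229 = 30.4367
  Species C, Downstream: 85×57/229 = 21.1572
Contributions (O − E)²/E:
  (37 − 23.9738)²/23.9738 = 7.0778
  (13 − 21.8428)²/21.8428 = 3.5799
  (11 − 15.1834)²/15.1834 = 1.1526
  (10 − 32.6201)²/32.6201 = 15.6857
  (45 − 29.7205)²/29.7205 = 7.8553
  (28 − 20.6594)²/20.6594 = 2.6082
  (43 − 33.4061)²/33.4061 = 2.7553
  (24 − 30.4367)²/30.4367 = 1.3612
  (18 − 21.1572)²/21.1572 = 0.4711
χ² = 7.0778 + 3.5799 + 1.1526 + 15.6857 + 7.8553 + 2.6082 + 2.7553 + 1.3612 + 0.4711 = 42.55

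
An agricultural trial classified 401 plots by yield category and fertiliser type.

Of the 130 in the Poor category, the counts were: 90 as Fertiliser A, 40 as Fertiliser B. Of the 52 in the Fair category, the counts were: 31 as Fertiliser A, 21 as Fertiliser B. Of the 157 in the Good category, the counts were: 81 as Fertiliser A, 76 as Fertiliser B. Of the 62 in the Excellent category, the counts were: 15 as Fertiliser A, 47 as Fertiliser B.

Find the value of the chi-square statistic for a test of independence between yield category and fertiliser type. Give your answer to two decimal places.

Row totals: 130, 52, 157, 62. Column totals: 217, 184. Grand total N = 401.
Expected counts (row total × column total / N):
  Poor, Fertiliser A: 130×217/401 = 70.349
  Poor, Fertiliser B: 130×184/401 = 59.651
  Fair, Fertiliser A: 52×217/401 = 28.140
  Fair, Fertiliser B: 52×184/401 = 23.860
  Good, Fertiliser A: 157×217/401 = 84.960
  Good, Fertiliser B: 157×184/401 = 72.040
  Excellent, Fertiliser A: 62×217/401 = 33.551
  Excellent, Fertiliser B: 62×184/401 = 28.449
Contributions (O − E)²/E:
  (90 − 70.349)²/70.349 = 5.4892
  (40 − 59.651)²/59.651 = 6.4737
  (31 − 28.140)²/28.140 = 0.2907
  (21 − 23.860)²/23.860 = 0.3428
  (81 − 84.960)²/84.960 = 0.1846
  (76 − 72.040)²/72.040 = 0.2177
  (15 − 33.551)²/33.551 = 10.2572
  (47 − 28.449)²/28.449 = 12.0967
χ² = 5.4892 + 6.4737 + 0.2907 + 0.3428 + 0.1846 + 0.2177 + 10.2572 + 12.0967 = 35.35

35.35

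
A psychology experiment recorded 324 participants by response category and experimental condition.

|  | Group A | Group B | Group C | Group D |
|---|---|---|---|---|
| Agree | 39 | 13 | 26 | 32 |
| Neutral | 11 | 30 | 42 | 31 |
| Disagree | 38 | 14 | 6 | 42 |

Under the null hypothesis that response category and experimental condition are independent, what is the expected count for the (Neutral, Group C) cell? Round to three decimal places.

26.037

Row total (Neutral) = 114; column total (Group C) = 74; grand total N = 324.
Expected count = (row total × column total) / N = 114 × 74 / 324 = 26.037.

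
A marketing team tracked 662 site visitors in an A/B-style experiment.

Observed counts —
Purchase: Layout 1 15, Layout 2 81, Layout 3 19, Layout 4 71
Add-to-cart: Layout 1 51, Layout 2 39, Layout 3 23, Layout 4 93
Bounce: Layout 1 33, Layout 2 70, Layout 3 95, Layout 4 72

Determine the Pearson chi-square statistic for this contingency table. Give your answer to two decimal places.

Row totals: 186, 206, 270. Column totals: 99, 190, 137, 236. Grand total N = 662.
Expected counts (row total × column total / N):
  Purchase, Layout 1: 186×99/662 = 27.816
  Purchase, Layout 2: 186×190/662 = 53.384
  Purchase, Layout 3: 186×137/662 = 38.492
  Purchase, Layout 4: 186×236/662 = 66.308
  Add-to-cart, Layout 1: 206×99/662 = 30.807
  Add-to-cart, Layout 2: 206×190/662 = 59.124
  Add-to-cart, Layout 3: 206×137/662 = 42.631
  Add-to-cart, Layout 4: 206×236/662 = 73.438
  Bounce, Layout 1: 270×99/662 = 40.378
  Bounce, Layout 2: 270×190/662 = 77.492
  Bounce, Layout 3: 270×137/662 = 55.876
  Bounce, Layout 4: 270×236/662 = 96.254
Contributions (O − E)²/E:
  (15 − 27.816)²/27.816 = 5.9049
  (81 − 53.384)²/53.384 = 14.2860
  (19 − 38.492)²/38.492 = 9.8706
  (71 − 66.308)²/66.308 = 0.3320
  (51 − 30.807)²/30.807 = 13.2359
  (39 − 59.124)²/59.124 = 6.8496
  (23 − 42.631)²/42.631 = 9.0398
  (93 − 73.438)²/73.438 = 5.2108
  (33 − 40.378)²/40.378 = 1.3481
  (70 − 77.492)²/77.492 = 0.7243
  (95 − 55.876)²/55.876 = 27.3944
  (72 − 96.254)²/96.254 = 6.1115
χ² = 5.9049 + 14.2860 + 9.8706 + 0.3320 + 13.2359 + 6.8496 + 9.0398 + 5.2108 + 1.3481 + 0.7243 + 27.3944 + 6.1115 = 100.31

100.31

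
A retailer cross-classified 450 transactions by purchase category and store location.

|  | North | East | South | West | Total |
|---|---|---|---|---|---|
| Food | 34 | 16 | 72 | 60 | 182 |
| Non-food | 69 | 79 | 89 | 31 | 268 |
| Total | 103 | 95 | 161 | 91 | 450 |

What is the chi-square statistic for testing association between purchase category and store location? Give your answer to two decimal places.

50.10

Grand total N = 450.
Expected counts (row total × column total / N):
  Food, North: 182×103/450 = 41.6578
  Food, East: 182×95/450 = 38.4222
  Food, South: 182×161/450 = 65.1156
  Food, West: 182×91/450 = 36.8044
  Non-food, North: 268×103/450 = 61.3422
  Non-food, East: 268×95/450 = 56.5778
  Non-food, South: 268×161/450 = 95.8844
  Non-food, West: 268×91/450 = 54.1956
Contributions (O − E)²/E:
  (34 − 41.6578)²/41.6578 = 1.4077
  (16 − 38.4222)²/38.4222 = 13.0850
  (72 − 65.1156)²/65.1156 = 0.7279
  (60 − 36.8044)²/36.8044 = 14.6188
  (69 − 61.3422)²/61.3422 = 0.9560
  (79 − 56.5778)²/56.5778 = 8.8861
  (89 − 95.8844)²/95.8844 = 0.4943
  (31 − 54.1956)²/54.1956 = 9.9277
χ² = 1.4077 + 13.0850 + 0.7279 + 14.6188 + 0.9560 + 8.8861 + 0.4943 + 9.9277 = 50.10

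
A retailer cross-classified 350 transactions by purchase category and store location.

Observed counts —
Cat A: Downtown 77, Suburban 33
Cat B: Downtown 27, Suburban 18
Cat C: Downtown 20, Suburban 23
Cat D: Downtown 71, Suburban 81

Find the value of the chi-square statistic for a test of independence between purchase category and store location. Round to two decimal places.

15.90

Row totals: 110, 45, 43, 152. Column totals: 195, 155. Grand total N = 350.
Expected counts (row total × column total / N):
  Cat A, Downtown: 110×195/350 = 61.286
  Cat A, Suburban: 110×155/350 = 48.714
  Cat B, Downtown: 45×195/350 = 25.071
  Cat B, Suburban: 45×155/350 = 19.929
  Cat C, Downtown: 43×195/350 = 23.957
  Cat C, Suburban: 43×155/350 = 19.043
  Cat D, Downtown: 152×195/350 = 84.686
  Cat D, Suburban: 152×155/350 = 67.314
Contributions (O − E)²/E:
  (77 − 61.286)²/61.286 = 4.0291
  (33 − 48.714)²/48.714 = 5.0690
  (27 − 25.071)²/25.071 = 0.1484
  (18 − 19.929)²/19.929 = 0.1867
  (20 − 23.957)²/23.957 = 0.6536
  (23 − 19.043)²/19.043 = 0.8222
  (71 − 84.686)²/84.686 = 2.2118
  (81 − 67.314)²/67.314 = 2.7826
χ² = 4.0291 + 5.0690 + 0.1484 + 0.1867 + 0.6536 + 0.8222 + 2.2118 + 2.7826 = 15.90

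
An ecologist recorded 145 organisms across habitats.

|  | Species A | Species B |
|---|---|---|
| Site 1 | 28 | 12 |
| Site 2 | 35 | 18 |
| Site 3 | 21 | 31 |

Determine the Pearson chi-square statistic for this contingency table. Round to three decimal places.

10.389

Row totals: 40, 53, 52. Column totals: 84, 61. Grand total N = 145.
Expected counts (row total × column total / N):
  Site 1, Species A: 40×84/145 = 23.1724
  Site 1, Species B: 40×61/145 = 16.8276
  Site 2, Species A: 53×84/145 = 30.7034
  Site 2, Species B: 53×61/145 = 22.2966
  Site 3, Species A: 52×84/145 = 30.1241
  Site 3, Species B: 52×61/145 = 21.8759
Contributions (O − E)²/E:
  (28 − 23.1724)²/23.1724 = 1.0058
  (12 − 16.8276)²/16.8276 = 1.3850
  (35 − 30.7034)²/30.7034 = 0.6013
  (18 − 22.2966)²/22.2966 = 0.8280
  (21 − 30.1241)²/30.1241 = 2.7635
  (31 − 21.8759)²/21.8759 = 3.8055
χ² = 1.0058 + 1.3850 + 0.6013 + 0.8280 + 2.7635 + 3.8055 = 10.389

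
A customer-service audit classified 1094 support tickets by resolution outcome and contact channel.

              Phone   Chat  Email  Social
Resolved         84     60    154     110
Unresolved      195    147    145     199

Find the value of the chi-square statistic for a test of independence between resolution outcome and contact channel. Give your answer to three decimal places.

Row totals: 408, 686. Column totals: 279, 207, 299, 309. Grand total N = 1094.
Expected counts (row total × column total / N):
  Resolved, Phone: 408×279/1094 = 104.0512
  Resolved, Chat: 408×207/1094 = 77.1993
  Resolved, Email: 408×299/1094 = 111.5101
  Resolved, Social: 408×309/1094 = 115.2395
  Unresolved, Phone: 686×279/1094 = 174.9488
  Unresolved, Chat: 686×207/1094 = 129.8007
  Unresolved, Email: 686×299/1094 = 187.4899
  Unresolved, Social: 686×309/1094 = 193.7605
Contributions (O − E)²/E:
  (84 − 104.0512)²/104.0512 = 3.8640
  (60 − 77.1993)²/77.1993 = 3.8318
  (154 − 111.5101)²/111.5101 = 16.1904
  (110 − 115.2395)²/115.2395 = 0.2382
  (195 − 174.9488)²/174.9488 = 2.2981
  (147 − 129.8007)²/129.8007 = 2.2790
  (145 − 187.4899)²/187.4899 = 9.6293
  (199 − 193.7605)²/193.7605 = 0.1417
χ² = 3.8640 + 3.8318 + 16.1904 + 0.2382 + 2.2981 + 2.2790 + 9.6293 + 0.1417 = 38.473

38.473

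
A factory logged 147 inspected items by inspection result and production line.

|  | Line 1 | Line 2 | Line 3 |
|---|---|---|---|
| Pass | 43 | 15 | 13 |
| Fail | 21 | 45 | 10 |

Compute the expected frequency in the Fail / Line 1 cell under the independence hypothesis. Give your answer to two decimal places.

Row total (Fail) = 76; column total (Line 1) = 64; grand total N = 147.
Expected count = (row total × column total) / N = 76 × 64 / 147 = 33.09.

33.09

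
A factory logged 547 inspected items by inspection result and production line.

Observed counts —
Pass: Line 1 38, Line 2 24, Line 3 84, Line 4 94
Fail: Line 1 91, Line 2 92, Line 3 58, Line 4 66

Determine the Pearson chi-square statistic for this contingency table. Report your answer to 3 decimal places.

Row totals: 240, 307. Column totals: 129, 116, 142, 160. Grand total N = 547.
Expected counts (row total × column total / N):
  Pass, Line 1: 240×129/547 = 56.5996
  Pass, Line 2: 240×116/547 = 50.8958
  Pass, Line 3: 240×142/547 = 62.3035
  Pass, Line 4: 240×160/547 = 70.2011
  Fail, Line 1: 307×129/547 = 72.4004
  Fail, Line 2: 307×116/547 = 65.1042
  Fail, Line 3: 307×142/547 = 79.6965
  Fail, Line 4: 307×160/547 = 89.7989
Contributions (O − E)²/E:
  (38 − 56.5996)²/56.5996 = 6.1121
  (24 − 50.8958)²/50.8958 = 14.2130
  (84 − 62.3035)²/62.3035 = 7.5556
  (94 − 70.2011)²/70.2011 = 8.0681
  (91 − 72.4004)²/72.4004 = 4.7782
  (92 − 65.1042)²/65.1042 = 11.1112
  (58 − 79.6965)²/79.6965 = 5.9066
  (66 − 89.7989)²/89.7989 = 6.3073
χ² = 6.1121 + 14.2130 + 7.5556 + 8.0681 + 4.7782 + 11.1112 + 5.9066 + 6.3073 = 64.052

64.052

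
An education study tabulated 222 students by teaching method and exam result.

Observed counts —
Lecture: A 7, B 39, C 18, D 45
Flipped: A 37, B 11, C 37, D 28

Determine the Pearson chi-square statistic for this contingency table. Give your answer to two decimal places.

Row totals: 109, 113. Column totals: 44, 50, 55, 73. Grand total N = 222.
Expected counts (row total × column total / N):
  Lecture, A: 109×44/222 = 21.604
  Lecture, B: 109×50/222 = 24.550
  Lecture, C: 109×55/222 = 27.005
  Lecture, D: 109×73/222 = 35.842
  Flipped, A: 113×44/222 = 22.396
  Flipped, B: 113×50/222 = 25.450
  Flipped, C: 113×55/222 = 27.995
  Flipped, D: 113×73/222 = 37.158
Contributions (O − E)²/E:
  (7 − 21.604)²/21.604 = 9.8721
  (39 − 24.550)²/24.550 = 8.5052
  (18 − 27.005)²/27.005 = 3.0028
  (45 − 35.842)²/35.842 = 2.3400
  (37 − 22.396)²/22.396 = 9.5230
  (11 − 25.450)²/25.450 = 8.2044
  (37 − 27.995)²/27.995 = 2.8966
  (28 − 37.158)²/37.158 = 2.2571
χ² = 9.8721 + 8.5052 + 3.0028 + 2.3400 + 9.5230 + 8.2044 + 2.8966 + 2.2571 = 46.60

46.60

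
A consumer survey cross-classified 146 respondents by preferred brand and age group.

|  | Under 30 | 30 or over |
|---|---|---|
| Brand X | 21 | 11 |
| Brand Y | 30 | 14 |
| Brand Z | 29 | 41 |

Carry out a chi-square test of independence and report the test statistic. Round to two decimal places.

Row totals: 32, 44, 70. Column totals: 80, 66. Grand total N = 146.
Expected counts (row total × column total / N):
  Brand X, Under 30: 32×80/146 = 17.534
  Brand X, 30 or over: 32×66/146 = 14.466
  Brand Y, Under 30: 44×80/146 = 24.110
  Brand Y, 30 or over: 44×66/146 = 19.890
  Brand Z, Under 30: 70×80/146 = 38.356
  Brand Z, 30 or over: 70×66/146 = 31.644
Contributions (O − E)²/E:
  (21 − 17.534)²/17.534 = 0.6851
  (11 − 14.466)²/14.466 = 0.8304
  (30 − 24.110)²/24.110 = 1.4389
  (14 − 19.890)²/19.890 = 1.7442
  (29 − 38.356)²/38.356 = 2.2822
  (41 − 31.644)²/31.644 = 2.7662
χ² = 0.6851 + 0.8304 + 1.4389 + 1.7442 + 2.2822 + 2.7662 = 9.75

9.75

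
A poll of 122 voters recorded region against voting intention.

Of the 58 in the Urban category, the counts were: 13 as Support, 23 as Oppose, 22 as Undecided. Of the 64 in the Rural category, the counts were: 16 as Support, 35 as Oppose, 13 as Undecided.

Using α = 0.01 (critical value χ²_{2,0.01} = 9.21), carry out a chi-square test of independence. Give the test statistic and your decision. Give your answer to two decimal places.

Row totals: 58, 64. Column totals: 29, 58, 35. Grand total N = 122.
Expected counts (row total × column total / N):
  Urban, Support: 58×29/122 = 13.787
  Urban, Oppose: 58×58/122 = 27.574
  Urban, Undecided: 58×35/122 = 16.639
  Rural, Support: 64×29/122 = 15.213
  Rural, Oppose: 64×58/122 = 30.426
  Rural, Undecided: 64×35/122 = 18.361
Contributions (O − E)²/E:
  (13 − 13.787)²/13.787 = 0.0449
  (23 − 27.574)²/27.574 = 0.7587
  (22 − 16.639)²/16.639 = 1.7273
  (16 − 15.213)²/15.213 = 0.0407
  (35 − 30.426)²/30.426 = 0.6876
  (13 − 18.361)²/18.361 = 1.5653
χ² = 0.0449 + 0.7587 + 1.7273 + 0.0407 + 0.6876 + 1.5653 = 4.82
df = (2−1)(3−1) = 2. Since 4.82 < 9.21, fail to reject the null hypothesis of independence at α = 0.01.

4.82; fail to reject H₀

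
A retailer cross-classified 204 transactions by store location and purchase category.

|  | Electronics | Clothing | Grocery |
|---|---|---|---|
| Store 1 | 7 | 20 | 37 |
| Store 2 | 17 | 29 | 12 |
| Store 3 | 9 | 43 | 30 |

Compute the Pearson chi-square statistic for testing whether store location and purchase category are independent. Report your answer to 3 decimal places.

Row totals: 64, 58, 82. Column totals: 33, 92, 79. Grand total N = 204.
Expected counts (row total × column total / N):
  Store 1, Electronics: 64×33/204 = 10.3529
  Store 1, Clothing: 64×92/204 = 28.8627
  Store 1, Grocery: 64×79/204 = 24.7843
  Store 2, Electronics: 58×33/204 = 9.3824
  Store 2, Clothing: 58×92/204 = 26.1569
  Store 2, Grocery: 58×79/204 = 22.4608
  Store 3, Electronics: 82×33/204 = 13.2647
  Store 3, Clothing: 82×92/204 = 36.9804
  Store 3, Grocery: 82×79/204 = 31.7549
Contributions (O − E)²/E:
  (7 − 10.3529)²/10.3529 = 1.0859
  (20 − 28.8627)²/28.8627 = 2.7214
  (37 − 24.7843)²/24.7843 = 6.0209
  (17 − 9.3824)²/9.3824 = 6.1848
  (29 − 26.1569)²/26.1569 = 0.3090
  (12 − 22.4608)²/22.4608 = 4.8720
  (9 − 13.2647)²/13.2647 = 1.3711
  (43 − 36.9804)²/36.9804 = 0.9799
  (30 − 31.7549)²/31.7549 = 0.0970
χ² = 1.0859 + 2.7214 + 6.0209 + 6.1848 + 0.3090 + 4.8720 + 1.3711 + 0.9799 + 0.0970 = 23.642

23.642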